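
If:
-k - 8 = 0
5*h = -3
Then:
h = -3/5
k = -8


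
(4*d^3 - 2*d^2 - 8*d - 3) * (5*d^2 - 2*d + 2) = 20*d^5 - 18*d^4 - 28*d^3 - 3*d^2 - 10*d - 6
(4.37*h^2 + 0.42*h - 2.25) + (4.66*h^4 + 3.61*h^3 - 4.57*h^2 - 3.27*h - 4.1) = 4.66*h^4 + 3.61*h^3 - 0.2*h^2 - 2.85*h - 6.35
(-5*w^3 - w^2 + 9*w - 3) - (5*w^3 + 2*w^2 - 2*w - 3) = -10*w^3 - 3*w^2 + 11*w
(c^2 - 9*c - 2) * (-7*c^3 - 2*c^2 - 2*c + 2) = -7*c^5 + 61*c^4 + 30*c^3 + 24*c^2 - 14*c - 4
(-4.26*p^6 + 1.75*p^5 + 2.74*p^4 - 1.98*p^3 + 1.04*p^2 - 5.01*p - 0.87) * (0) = 0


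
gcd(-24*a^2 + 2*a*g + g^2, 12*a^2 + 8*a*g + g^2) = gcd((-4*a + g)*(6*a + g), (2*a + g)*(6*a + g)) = 6*a + g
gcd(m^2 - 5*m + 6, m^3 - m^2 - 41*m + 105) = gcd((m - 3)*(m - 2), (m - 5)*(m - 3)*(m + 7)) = m - 3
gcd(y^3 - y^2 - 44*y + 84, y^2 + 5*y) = 1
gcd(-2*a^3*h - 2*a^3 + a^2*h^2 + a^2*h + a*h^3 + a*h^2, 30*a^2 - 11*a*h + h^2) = 1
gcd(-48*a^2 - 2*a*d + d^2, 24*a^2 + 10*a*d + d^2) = 6*a + d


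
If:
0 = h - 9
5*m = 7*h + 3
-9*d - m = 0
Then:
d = -22/15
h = 9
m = 66/5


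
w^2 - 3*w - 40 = (w - 8)*(w + 5)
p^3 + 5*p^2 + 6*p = p*(p + 2)*(p + 3)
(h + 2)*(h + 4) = h^2 + 6*h + 8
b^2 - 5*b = b*(b - 5)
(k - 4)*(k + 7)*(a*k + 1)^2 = a^2*k^4 + 3*a^2*k^3 - 28*a^2*k^2 + 2*a*k^3 + 6*a*k^2 - 56*a*k + k^2 + 3*k - 28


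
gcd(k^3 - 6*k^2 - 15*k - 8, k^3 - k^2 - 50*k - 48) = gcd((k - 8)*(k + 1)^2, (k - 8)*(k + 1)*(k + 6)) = k^2 - 7*k - 8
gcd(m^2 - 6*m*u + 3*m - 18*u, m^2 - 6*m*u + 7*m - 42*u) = -m + 6*u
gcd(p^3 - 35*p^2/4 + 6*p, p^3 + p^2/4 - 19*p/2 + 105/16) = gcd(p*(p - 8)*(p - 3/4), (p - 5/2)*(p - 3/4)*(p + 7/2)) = p - 3/4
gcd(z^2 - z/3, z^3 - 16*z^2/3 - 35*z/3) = z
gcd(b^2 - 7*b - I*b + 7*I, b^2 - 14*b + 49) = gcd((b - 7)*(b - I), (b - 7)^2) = b - 7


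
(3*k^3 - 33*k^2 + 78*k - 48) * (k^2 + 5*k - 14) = 3*k^5 - 18*k^4 - 129*k^3 + 804*k^2 - 1332*k + 672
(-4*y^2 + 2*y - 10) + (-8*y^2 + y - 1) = -12*y^2 + 3*y - 11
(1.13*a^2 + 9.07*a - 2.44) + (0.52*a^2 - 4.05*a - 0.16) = 1.65*a^2 + 5.02*a - 2.6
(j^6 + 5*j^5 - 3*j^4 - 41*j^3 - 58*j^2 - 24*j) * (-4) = -4*j^6 - 20*j^5 + 12*j^4 + 164*j^3 + 232*j^2 + 96*j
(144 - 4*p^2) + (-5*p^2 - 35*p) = -9*p^2 - 35*p + 144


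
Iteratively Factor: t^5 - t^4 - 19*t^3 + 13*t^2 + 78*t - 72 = (t + 3)*(t^4 - 4*t^3 - 7*t^2 + 34*t - 24) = (t - 1)*(t + 3)*(t^3 - 3*t^2 - 10*t + 24) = (t - 1)*(t + 3)^2*(t^2 - 6*t + 8) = (t - 2)*(t - 1)*(t + 3)^2*(t - 4)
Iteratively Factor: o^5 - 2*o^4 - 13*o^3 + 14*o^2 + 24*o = (o)*(o^4 - 2*o^3 - 13*o^2 + 14*o + 24) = o*(o - 4)*(o^3 + 2*o^2 - 5*o - 6) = o*(o - 4)*(o + 1)*(o^2 + o - 6) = o*(o - 4)*(o - 2)*(o + 1)*(o + 3)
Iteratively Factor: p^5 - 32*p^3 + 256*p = (p - 4)*(p^4 + 4*p^3 - 16*p^2 - 64*p) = (p - 4)^2*(p^3 + 8*p^2 + 16*p) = (p - 4)^2*(p + 4)*(p^2 + 4*p) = p*(p - 4)^2*(p + 4)*(p + 4)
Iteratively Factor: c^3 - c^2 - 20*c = (c - 5)*(c^2 + 4*c) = (c - 5)*(c + 4)*(c)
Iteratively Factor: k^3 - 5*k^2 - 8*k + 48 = (k - 4)*(k^2 - k - 12) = (k - 4)^2*(k + 3)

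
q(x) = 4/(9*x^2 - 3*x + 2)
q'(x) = 4*(3 - 18*x)/(9*x^2 - 3*x + 2)^2 = 12*(1 - 6*x)/(9*x^2 - 3*x + 2)^2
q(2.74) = 0.07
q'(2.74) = -0.05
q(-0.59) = 0.58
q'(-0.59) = 1.14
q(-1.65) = 0.13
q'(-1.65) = 0.13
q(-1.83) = 0.11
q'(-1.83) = 0.10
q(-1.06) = 0.26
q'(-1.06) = 0.38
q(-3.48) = 0.03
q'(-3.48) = 0.02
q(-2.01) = 0.09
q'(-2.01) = 0.08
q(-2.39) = 0.07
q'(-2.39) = 0.05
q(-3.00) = 0.04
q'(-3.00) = 0.03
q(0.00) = 2.00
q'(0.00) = 3.00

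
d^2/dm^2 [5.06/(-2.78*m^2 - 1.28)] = (36.011008 - 234.634224*m^2)/(2.78*m^2 + 1.28)^3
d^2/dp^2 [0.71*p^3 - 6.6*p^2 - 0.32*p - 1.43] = 4.26*p - 13.2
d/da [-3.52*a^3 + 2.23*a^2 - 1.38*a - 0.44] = -10.56*a^2 + 4.46*a - 1.38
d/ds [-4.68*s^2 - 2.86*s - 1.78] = -9.36*s - 2.86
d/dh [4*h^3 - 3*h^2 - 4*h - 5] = 12*h^2 - 6*h - 4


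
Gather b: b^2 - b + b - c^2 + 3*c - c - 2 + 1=b^2 - c^2 + 2*c - 1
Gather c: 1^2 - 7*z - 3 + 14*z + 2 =7*z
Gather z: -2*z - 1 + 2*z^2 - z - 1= 2*z^2 - 3*z - 2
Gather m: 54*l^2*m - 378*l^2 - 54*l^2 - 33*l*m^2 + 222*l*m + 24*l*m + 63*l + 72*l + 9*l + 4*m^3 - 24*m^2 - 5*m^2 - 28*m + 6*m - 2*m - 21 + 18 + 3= -432*l^2 + 144*l + 4*m^3 + m^2*(-33*l - 29) + m*(54*l^2 + 246*l - 24)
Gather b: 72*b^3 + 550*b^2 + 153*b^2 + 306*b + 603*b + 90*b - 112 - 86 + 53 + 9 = 72*b^3 + 703*b^2 + 999*b - 136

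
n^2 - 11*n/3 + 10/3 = (n - 2)*(n - 5/3)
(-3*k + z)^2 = 9*k^2 - 6*k*z + z^2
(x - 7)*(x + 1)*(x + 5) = x^3 - x^2 - 37*x - 35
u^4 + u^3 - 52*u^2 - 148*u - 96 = (u - 8)*(u + 1)*(u + 2)*(u + 6)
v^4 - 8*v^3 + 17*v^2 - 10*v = v*(v - 5)*(v - 2)*(v - 1)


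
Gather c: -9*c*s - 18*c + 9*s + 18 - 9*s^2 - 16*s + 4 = c*(-9*s - 18) - 9*s^2 - 7*s + 22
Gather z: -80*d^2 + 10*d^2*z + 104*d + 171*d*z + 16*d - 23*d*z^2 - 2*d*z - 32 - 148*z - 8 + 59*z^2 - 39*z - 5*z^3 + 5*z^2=-80*d^2 + 120*d - 5*z^3 + z^2*(64 - 23*d) + z*(10*d^2 + 169*d - 187) - 40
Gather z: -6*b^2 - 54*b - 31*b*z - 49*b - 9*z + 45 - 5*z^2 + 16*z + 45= -6*b^2 - 103*b - 5*z^2 + z*(7 - 31*b) + 90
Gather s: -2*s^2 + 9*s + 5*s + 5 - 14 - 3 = -2*s^2 + 14*s - 12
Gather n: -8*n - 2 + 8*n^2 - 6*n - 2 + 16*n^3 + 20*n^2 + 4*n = 16*n^3 + 28*n^2 - 10*n - 4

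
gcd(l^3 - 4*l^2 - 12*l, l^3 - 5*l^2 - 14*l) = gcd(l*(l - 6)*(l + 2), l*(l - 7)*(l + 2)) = l^2 + 2*l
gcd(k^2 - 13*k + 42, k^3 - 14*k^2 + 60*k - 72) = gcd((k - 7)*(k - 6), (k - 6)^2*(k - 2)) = k - 6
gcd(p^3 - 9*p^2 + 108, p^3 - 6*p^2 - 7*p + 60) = p + 3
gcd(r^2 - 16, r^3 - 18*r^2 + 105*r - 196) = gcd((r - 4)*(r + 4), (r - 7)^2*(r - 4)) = r - 4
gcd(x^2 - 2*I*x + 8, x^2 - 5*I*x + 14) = x + 2*I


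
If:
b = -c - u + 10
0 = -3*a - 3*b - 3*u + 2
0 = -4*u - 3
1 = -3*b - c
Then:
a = 175/24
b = -47/8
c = 133/8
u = -3/4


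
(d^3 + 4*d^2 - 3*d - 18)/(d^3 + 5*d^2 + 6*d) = (d^2 + d - 6)/(d*(d + 2))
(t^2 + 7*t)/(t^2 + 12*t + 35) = t/(t + 5)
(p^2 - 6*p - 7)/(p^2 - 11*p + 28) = (p + 1)/(p - 4)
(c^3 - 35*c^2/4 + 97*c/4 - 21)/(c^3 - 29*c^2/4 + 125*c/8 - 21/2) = 2*(c - 3)/(2*c - 3)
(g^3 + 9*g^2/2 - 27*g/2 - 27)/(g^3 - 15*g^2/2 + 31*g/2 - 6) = (2*g^2 + 15*g + 18)/(2*g^2 - 9*g + 4)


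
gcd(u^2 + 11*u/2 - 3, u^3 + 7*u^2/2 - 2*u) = u - 1/2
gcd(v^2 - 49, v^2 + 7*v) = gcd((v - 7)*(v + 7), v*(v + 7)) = v + 7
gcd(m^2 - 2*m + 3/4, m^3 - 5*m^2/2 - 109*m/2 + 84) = m - 3/2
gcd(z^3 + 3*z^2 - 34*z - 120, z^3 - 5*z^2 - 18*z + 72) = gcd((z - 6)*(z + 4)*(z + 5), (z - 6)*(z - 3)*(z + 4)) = z^2 - 2*z - 24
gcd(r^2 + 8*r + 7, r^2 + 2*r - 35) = r + 7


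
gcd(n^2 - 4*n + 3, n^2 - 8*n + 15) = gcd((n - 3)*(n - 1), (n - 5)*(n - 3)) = n - 3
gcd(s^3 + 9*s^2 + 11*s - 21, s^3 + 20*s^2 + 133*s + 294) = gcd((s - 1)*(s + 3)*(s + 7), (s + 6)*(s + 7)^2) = s + 7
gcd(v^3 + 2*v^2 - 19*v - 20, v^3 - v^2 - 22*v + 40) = v^2 + v - 20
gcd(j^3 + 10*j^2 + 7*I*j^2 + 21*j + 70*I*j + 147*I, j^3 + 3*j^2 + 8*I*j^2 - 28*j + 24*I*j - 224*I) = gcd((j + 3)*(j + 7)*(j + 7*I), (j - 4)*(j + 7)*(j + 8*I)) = j + 7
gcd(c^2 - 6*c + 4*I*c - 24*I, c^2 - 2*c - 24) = c - 6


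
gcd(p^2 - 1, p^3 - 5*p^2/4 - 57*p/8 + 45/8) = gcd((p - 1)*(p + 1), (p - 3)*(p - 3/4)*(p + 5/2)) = 1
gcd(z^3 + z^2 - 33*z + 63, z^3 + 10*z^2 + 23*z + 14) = z + 7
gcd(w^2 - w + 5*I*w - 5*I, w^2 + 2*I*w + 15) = w + 5*I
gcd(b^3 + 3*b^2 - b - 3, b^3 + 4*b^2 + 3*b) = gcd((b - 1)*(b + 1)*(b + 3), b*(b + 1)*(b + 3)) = b^2 + 4*b + 3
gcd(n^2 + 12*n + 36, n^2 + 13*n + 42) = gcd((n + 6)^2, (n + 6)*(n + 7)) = n + 6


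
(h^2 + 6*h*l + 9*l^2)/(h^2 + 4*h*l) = (h^2 + 6*h*l + 9*l^2)/(h*(h + 4*l))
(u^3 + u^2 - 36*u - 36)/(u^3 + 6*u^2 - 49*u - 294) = (u^2 - 5*u - 6)/(u^2 - 49)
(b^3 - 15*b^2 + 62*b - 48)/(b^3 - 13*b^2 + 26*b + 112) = (b^2 - 7*b + 6)/(b^2 - 5*b - 14)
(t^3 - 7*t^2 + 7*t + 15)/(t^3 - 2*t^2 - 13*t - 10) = (t - 3)/(t + 2)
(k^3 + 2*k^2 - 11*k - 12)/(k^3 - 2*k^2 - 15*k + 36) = (k + 1)/(k - 3)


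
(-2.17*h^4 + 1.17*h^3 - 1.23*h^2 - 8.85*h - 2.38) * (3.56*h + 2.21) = -7.7252*h^5 - 0.630500000000001*h^4 - 1.7931*h^3 - 34.2243*h^2 - 28.0313*h - 5.2598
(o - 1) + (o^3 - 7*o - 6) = o^3 - 6*o - 7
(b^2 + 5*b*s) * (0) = 0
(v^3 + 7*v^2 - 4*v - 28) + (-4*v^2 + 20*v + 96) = v^3 + 3*v^2 + 16*v + 68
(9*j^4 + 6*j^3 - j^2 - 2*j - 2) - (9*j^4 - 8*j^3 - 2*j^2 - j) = 14*j^3 + j^2 - j - 2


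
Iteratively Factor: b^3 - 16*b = (b)*(b^2 - 16) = b*(b + 4)*(b - 4)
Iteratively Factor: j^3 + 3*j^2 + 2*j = (j + 1)*(j^2 + 2*j) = (j + 1)*(j + 2)*(j)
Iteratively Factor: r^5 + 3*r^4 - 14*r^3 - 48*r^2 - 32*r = (r + 2)*(r^4 + r^3 - 16*r^2 - 16*r) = (r + 1)*(r + 2)*(r^3 - 16*r) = (r + 1)*(r + 2)*(r + 4)*(r^2 - 4*r) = r*(r + 1)*(r + 2)*(r + 4)*(r - 4)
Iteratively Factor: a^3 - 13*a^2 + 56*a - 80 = (a - 5)*(a^2 - 8*a + 16) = (a - 5)*(a - 4)*(a - 4)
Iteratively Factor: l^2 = (l)*(l)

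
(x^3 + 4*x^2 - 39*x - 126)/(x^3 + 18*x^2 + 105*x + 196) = (x^2 - 3*x - 18)/(x^2 + 11*x + 28)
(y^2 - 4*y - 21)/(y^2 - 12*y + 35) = (y + 3)/(y - 5)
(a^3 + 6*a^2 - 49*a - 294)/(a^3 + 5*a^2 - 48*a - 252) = (a + 7)/(a + 6)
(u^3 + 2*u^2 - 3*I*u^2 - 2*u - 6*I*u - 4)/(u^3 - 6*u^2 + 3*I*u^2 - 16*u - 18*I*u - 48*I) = (u^2 - 3*I*u - 2)/(u^2 + u*(-8 + 3*I) - 24*I)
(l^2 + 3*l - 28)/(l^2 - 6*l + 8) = (l + 7)/(l - 2)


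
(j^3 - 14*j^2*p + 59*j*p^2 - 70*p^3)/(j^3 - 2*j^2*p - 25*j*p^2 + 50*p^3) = (j - 7*p)/(j + 5*p)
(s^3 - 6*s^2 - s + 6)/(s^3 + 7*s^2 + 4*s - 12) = (s^2 - 5*s - 6)/(s^2 + 8*s + 12)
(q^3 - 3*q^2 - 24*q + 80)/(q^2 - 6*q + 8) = (q^2 + q - 20)/(q - 2)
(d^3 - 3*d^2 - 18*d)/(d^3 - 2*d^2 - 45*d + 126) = d*(d + 3)/(d^2 + 4*d - 21)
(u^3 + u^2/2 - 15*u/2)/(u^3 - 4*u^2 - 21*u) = (u - 5/2)/(u - 7)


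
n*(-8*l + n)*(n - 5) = -8*l*n^2 + 40*l*n + n^3 - 5*n^2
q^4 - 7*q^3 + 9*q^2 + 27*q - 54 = (q - 3)^3*(q + 2)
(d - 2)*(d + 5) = d^2 + 3*d - 10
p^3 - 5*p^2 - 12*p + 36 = (p - 6)*(p - 2)*(p + 3)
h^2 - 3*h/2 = h*(h - 3/2)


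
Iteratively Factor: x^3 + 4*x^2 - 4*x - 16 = (x + 2)*(x^2 + 2*x - 8) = (x - 2)*(x + 2)*(x + 4)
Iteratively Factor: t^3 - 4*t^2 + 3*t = (t - 3)*(t^2 - t) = (t - 3)*(t - 1)*(t)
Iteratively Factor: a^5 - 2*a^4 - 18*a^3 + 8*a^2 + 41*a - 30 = (a - 5)*(a^4 + 3*a^3 - 3*a^2 - 7*a + 6) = (a - 5)*(a - 1)*(a^3 + 4*a^2 + a - 6) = (a - 5)*(a - 1)*(a + 2)*(a^2 + 2*a - 3) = (a - 5)*(a - 1)*(a + 2)*(a + 3)*(a - 1)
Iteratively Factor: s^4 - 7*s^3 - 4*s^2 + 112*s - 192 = (s - 4)*(s^3 - 3*s^2 - 16*s + 48) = (s - 4)*(s - 3)*(s^2 - 16) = (s - 4)*(s - 3)*(s + 4)*(s - 4)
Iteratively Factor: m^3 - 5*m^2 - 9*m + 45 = (m + 3)*(m^2 - 8*m + 15) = (m - 3)*(m + 3)*(m - 5)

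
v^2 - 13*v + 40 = (v - 8)*(v - 5)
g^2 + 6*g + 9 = (g + 3)^2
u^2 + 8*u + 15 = (u + 3)*(u + 5)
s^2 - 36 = (s - 6)*(s + 6)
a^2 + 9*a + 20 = (a + 4)*(a + 5)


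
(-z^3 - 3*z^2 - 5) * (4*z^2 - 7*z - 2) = -4*z^5 - 5*z^4 + 23*z^3 - 14*z^2 + 35*z + 10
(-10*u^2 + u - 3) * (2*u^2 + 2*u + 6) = -20*u^4 - 18*u^3 - 64*u^2 - 18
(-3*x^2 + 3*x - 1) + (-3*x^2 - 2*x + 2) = -6*x^2 + x + 1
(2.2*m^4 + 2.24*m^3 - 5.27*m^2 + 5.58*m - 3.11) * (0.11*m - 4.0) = 0.242*m^5 - 8.5536*m^4 - 9.5397*m^3 + 21.6938*m^2 - 22.6621*m + 12.44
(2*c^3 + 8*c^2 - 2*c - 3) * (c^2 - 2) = 2*c^5 + 8*c^4 - 6*c^3 - 19*c^2 + 4*c + 6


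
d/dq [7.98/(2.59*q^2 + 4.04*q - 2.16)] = (-41.3364*q - 32.2392)/(2.59*q^2 + 4.04*q - 2.16)^2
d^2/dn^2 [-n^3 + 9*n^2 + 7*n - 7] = 18 - 6*n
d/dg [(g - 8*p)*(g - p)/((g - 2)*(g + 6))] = ((g - 2)*(g + 6)*(2*g - 9*p) - (g - 2)*(g - 8*p)*(g - p) - (g + 6)*(g - 8*p)*(g - p))/((g - 2)^2*(g + 6)^2)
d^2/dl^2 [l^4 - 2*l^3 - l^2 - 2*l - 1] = 12*l^2 - 12*l - 2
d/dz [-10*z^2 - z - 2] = -20*z - 1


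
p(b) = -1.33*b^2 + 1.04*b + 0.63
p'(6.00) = -14.92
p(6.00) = -41.01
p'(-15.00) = 40.94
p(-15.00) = -314.22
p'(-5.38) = 15.35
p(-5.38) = -43.46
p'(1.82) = -3.80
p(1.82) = -1.88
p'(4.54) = -11.04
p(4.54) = -22.06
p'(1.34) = -2.52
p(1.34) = -0.36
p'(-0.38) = 2.05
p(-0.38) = 0.04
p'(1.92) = -4.07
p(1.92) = -2.28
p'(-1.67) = 5.48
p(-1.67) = -4.82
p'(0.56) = -0.45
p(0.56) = 0.80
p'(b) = 1.04 - 2.66*b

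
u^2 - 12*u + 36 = (u - 6)^2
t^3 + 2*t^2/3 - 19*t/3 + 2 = (t - 2)*(t - 1/3)*(t + 3)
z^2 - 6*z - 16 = (z - 8)*(z + 2)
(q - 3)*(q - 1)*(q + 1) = q^3 - 3*q^2 - q + 3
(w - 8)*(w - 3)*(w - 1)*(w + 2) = w^4 - 10*w^3 + 11*w^2 + 46*w - 48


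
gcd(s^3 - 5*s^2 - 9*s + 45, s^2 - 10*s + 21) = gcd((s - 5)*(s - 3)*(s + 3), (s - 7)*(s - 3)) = s - 3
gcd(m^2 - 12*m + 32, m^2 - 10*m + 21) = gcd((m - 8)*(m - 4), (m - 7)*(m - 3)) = 1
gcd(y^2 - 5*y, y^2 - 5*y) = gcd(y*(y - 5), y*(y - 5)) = y^2 - 5*y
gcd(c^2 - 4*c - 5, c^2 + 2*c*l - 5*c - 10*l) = c - 5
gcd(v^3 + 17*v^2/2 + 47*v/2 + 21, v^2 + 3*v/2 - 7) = v + 7/2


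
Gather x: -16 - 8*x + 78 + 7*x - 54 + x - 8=0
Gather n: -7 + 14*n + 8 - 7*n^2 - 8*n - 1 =-7*n^2 + 6*n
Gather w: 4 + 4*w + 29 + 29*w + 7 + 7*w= 40*w + 40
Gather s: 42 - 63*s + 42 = 84 - 63*s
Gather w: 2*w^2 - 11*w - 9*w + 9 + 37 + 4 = 2*w^2 - 20*w + 50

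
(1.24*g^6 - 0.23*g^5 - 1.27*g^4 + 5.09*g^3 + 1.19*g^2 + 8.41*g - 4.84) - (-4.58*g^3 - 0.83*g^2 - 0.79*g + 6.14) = 1.24*g^6 - 0.23*g^5 - 1.27*g^4 + 9.67*g^3 + 2.02*g^2 + 9.2*g - 10.98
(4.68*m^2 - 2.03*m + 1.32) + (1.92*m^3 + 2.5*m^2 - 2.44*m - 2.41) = 1.92*m^3 + 7.18*m^2 - 4.47*m - 1.09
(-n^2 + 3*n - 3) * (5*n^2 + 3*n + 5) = -5*n^4 + 12*n^3 - 11*n^2 + 6*n - 15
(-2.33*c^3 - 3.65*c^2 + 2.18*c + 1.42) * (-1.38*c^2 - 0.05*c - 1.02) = 3.2154*c^5 + 5.1535*c^4 - 0.4493*c^3 + 1.6544*c^2 - 2.2946*c - 1.4484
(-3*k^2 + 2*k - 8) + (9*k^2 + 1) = 6*k^2 + 2*k - 7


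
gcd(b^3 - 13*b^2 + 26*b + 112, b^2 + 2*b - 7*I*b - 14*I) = b + 2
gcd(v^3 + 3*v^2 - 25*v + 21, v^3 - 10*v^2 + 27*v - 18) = v^2 - 4*v + 3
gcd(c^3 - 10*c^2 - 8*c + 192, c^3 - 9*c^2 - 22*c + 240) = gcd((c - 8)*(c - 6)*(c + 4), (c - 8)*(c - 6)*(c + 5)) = c^2 - 14*c + 48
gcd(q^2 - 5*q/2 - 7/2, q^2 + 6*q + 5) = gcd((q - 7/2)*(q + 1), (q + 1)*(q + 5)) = q + 1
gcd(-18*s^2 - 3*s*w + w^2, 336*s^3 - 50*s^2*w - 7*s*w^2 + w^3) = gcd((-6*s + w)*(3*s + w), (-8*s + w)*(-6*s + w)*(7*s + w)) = 6*s - w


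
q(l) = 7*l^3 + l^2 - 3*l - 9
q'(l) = 21*l^2 + 2*l - 3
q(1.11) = -1.52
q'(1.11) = 25.09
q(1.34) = 5.62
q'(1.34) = 37.39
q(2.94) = 168.71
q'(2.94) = 184.40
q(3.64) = 330.93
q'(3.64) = 282.52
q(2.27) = 71.22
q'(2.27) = 109.75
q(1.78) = 28.31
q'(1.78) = 67.10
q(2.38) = 83.89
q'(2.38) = 120.71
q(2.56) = 107.31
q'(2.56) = 139.75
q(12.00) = 12195.00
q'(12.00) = 3045.00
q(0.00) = -9.00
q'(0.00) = -3.00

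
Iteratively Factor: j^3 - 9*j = (j + 3)*(j^2 - 3*j) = j*(j + 3)*(j - 3)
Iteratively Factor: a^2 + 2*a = (a)*(a + 2)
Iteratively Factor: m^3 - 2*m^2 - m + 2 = (m - 1)*(m^2 - m - 2) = (m - 1)*(m + 1)*(m - 2)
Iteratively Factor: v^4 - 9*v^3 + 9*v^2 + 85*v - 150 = (v - 5)*(v^3 - 4*v^2 - 11*v + 30) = (v - 5)*(v + 3)*(v^2 - 7*v + 10) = (v - 5)*(v - 2)*(v + 3)*(v - 5)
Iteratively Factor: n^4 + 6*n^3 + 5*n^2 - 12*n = (n + 4)*(n^3 + 2*n^2 - 3*n) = (n - 1)*(n + 4)*(n^2 + 3*n) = (n - 1)*(n + 3)*(n + 4)*(n)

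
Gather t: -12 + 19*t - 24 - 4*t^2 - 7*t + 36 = -4*t^2 + 12*t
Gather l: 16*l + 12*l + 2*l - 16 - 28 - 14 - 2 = 30*l - 60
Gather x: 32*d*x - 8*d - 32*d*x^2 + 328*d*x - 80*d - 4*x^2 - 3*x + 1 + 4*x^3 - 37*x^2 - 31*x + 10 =-88*d + 4*x^3 + x^2*(-32*d - 41) + x*(360*d - 34) + 11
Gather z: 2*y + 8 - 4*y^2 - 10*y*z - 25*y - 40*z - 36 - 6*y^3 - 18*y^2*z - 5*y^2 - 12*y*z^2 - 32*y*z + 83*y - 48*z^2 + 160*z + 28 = -6*y^3 - 9*y^2 + 60*y + z^2*(-12*y - 48) + z*(-18*y^2 - 42*y + 120)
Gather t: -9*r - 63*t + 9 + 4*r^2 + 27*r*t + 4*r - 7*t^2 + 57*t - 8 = 4*r^2 - 5*r - 7*t^2 + t*(27*r - 6) + 1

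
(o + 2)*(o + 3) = o^2 + 5*o + 6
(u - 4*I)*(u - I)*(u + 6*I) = u^3 + I*u^2 + 26*u - 24*I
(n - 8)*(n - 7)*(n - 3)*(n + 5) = n^4 - 13*n^3 + 11*n^2 + 337*n - 840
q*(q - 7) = q^2 - 7*q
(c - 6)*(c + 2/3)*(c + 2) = c^3 - 10*c^2/3 - 44*c/3 - 8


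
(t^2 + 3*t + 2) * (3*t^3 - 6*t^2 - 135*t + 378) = 3*t^5 + 3*t^4 - 147*t^3 - 39*t^2 + 864*t + 756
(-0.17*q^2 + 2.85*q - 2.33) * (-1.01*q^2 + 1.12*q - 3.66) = 0.1717*q^4 - 3.0689*q^3 + 6.1675*q^2 - 13.0406*q + 8.5278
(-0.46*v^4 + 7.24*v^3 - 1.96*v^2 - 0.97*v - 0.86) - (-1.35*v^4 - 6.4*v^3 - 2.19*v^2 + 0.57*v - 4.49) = 0.89*v^4 + 13.64*v^3 + 0.23*v^2 - 1.54*v + 3.63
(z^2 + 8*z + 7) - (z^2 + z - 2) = 7*z + 9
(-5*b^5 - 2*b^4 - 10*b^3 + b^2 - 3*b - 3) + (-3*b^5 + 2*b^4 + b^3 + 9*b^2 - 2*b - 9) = -8*b^5 - 9*b^3 + 10*b^2 - 5*b - 12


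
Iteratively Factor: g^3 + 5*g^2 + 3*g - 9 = (g + 3)*(g^2 + 2*g - 3) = (g + 3)^2*(g - 1)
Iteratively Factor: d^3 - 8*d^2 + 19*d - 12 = (d - 1)*(d^2 - 7*d + 12) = (d - 4)*(d - 1)*(d - 3)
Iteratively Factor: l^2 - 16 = (l - 4)*(l + 4)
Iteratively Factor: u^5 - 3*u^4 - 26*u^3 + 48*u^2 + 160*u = (u)*(u^4 - 3*u^3 - 26*u^2 + 48*u + 160) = u*(u + 2)*(u^3 - 5*u^2 - 16*u + 80) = u*(u - 4)*(u + 2)*(u^2 - u - 20) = u*(u - 4)*(u + 2)*(u + 4)*(u - 5)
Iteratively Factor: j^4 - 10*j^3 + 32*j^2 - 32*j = (j)*(j^3 - 10*j^2 + 32*j - 32) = j*(j - 4)*(j^2 - 6*j + 8) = j*(j - 4)^2*(j - 2)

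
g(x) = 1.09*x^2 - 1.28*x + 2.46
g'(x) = 2.18*x - 1.28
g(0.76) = 2.12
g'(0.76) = 0.38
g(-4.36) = 28.76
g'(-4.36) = -10.78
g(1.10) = 2.37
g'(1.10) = 1.12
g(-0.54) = 3.47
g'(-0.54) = -2.46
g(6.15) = 35.81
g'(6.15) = 12.13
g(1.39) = 2.79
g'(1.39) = 1.75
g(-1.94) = 9.05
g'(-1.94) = -5.51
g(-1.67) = 7.64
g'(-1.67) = -4.92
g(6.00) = 34.02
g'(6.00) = 11.80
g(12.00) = 144.06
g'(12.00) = 24.88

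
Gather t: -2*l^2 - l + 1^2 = -2*l^2 - l + 1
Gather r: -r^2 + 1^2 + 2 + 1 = 4 - r^2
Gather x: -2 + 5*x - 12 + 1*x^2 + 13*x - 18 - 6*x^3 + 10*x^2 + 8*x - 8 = -6*x^3 + 11*x^2 + 26*x - 40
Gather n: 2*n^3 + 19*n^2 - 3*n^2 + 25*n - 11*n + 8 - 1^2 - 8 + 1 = 2*n^3 + 16*n^2 + 14*n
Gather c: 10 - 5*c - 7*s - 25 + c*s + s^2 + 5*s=c*(s - 5) + s^2 - 2*s - 15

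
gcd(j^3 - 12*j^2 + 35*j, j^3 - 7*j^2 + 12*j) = j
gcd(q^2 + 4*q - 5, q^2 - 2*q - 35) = q + 5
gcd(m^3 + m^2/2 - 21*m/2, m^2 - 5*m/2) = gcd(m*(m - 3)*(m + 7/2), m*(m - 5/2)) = m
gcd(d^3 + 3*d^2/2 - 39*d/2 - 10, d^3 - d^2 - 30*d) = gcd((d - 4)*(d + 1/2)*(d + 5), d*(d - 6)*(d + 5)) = d + 5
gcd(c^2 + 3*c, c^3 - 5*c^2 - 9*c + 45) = c + 3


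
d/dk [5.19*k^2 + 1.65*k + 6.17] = 10.38*k + 1.65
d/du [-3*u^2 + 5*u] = 5 - 6*u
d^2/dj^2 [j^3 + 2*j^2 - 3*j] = 6*j + 4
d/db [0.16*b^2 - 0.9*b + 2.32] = 0.32*b - 0.9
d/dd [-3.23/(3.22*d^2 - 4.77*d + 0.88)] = (20.8012*d - 15.4071)/(3.22*d^2 - 4.77*d + 0.88)^2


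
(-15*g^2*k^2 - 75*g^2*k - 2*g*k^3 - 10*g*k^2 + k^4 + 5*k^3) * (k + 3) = -15*g^2*k^3 - 120*g^2*k^2 - 225*g^2*k - 2*g*k^4 - 16*g*k^3 - 30*g*k^2 + k^5 + 8*k^4 + 15*k^3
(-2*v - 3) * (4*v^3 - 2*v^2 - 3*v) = -8*v^4 - 8*v^3 + 12*v^2 + 9*v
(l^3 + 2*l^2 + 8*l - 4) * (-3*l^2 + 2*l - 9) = -3*l^5 - 4*l^4 - 29*l^3 + 10*l^2 - 80*l + 36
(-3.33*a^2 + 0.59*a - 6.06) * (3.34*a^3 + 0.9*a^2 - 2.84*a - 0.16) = -11.1222*a^5 - 1.0264*a^4 - 10.2522*a^3 - 6.5968*a^2 + 17.116*a + 0.9696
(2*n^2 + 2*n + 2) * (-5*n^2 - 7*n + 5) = -10*n^4 - 24*n^3 - 14*n^2 - 4*n + 10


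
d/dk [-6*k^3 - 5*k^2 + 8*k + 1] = -18*k^2 - 10*k + 8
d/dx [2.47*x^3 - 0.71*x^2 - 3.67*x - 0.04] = 7.41*x^2 - 1.42*x - 3.67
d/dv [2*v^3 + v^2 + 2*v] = 6*v^2 + 2*v + 2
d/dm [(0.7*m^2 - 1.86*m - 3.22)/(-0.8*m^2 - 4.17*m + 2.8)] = (-4.407*m^2 - 1.232*m - 18.6354)/(0.64*m^4 + 6.672*m^3 + 12.9089*m^2 - 23.352*m + 7.84)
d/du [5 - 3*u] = -3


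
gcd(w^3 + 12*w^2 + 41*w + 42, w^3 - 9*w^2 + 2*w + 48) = w + 2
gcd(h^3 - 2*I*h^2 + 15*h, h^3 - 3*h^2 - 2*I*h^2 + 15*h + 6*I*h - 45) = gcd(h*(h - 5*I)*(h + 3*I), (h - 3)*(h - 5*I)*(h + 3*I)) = h^2 - 2*I*h + 15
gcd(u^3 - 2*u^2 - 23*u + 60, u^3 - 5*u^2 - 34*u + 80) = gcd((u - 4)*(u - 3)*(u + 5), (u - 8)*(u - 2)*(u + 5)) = u + 5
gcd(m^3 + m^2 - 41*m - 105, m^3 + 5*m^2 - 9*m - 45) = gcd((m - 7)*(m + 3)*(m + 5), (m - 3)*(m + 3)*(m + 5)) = m^2 + 8*m + 15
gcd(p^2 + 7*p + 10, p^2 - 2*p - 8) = p + 2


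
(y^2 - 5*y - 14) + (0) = y^2 - 5*y - 14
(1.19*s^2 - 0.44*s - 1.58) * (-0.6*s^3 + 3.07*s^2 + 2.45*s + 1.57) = -0.714*s^5 + 3.9173*s^4 + 2.5127*s^3 - 4.0603*s^2 - 4.5618*s - 2.4806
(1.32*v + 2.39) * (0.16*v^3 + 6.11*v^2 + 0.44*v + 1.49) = 0.2112*v^4 + 8.4476*v^3 + 15.1837*v^2 + 3.0184*v + 3.5611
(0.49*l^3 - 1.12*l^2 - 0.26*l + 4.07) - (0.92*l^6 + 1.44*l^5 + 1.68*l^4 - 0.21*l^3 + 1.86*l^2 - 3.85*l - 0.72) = -0.92*l^6 - 1.44*l^5 - 1.68*l^4 + 0.7*l^3 - 2.98*l^2 + 3.59*l + 4.79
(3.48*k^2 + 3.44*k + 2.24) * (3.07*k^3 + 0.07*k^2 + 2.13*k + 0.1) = 10.6836*k^5 + 10.8044*k^4 + 14.53*k^3 + 7.832*k^2 + 5.1152*k + 0.224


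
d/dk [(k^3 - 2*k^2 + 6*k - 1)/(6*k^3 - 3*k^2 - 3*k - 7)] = (9*k^4 - 78*k^3 + 21*k^2 + 22*k - 45)/(36*k^6 - 36*k^5 - 27*k^4 - 66*k^3 + 51*k^2 + 42*k + 49)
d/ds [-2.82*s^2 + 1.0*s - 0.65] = 1.0 - 5.64*s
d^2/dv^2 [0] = 0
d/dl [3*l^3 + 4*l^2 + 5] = l*(9*l + 8)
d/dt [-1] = 0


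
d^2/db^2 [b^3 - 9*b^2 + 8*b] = 6*b - 18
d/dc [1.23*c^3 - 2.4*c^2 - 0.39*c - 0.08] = 3.69*c^2 - 4.8*c - 0.39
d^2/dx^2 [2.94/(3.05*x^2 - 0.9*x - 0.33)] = (54.6987*x^2 - 16.1406*x - 2.94*(6.1*x - 0.9)*(12.2*x - 1.8) - 5.91822)/(-3.05*x^2 + 0.9*x + 0.33)^3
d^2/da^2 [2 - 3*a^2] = -6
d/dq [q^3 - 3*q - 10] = 3*q^2 - 3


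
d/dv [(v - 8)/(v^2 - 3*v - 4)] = (-v^2 + 16*v - 28)/(v^4 - 6*v^3 + v^2 + 24*v + 16)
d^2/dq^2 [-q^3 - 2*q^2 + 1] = -6*q - 4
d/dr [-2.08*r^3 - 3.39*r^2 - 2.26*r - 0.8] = -6.24*r^2 - 6.78*r - 2.26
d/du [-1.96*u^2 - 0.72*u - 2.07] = -3.92*u - 0.72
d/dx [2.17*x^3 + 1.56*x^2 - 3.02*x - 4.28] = 6.51*x^2 + 3.12*x - 3.02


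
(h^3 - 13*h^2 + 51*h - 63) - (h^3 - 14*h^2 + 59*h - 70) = h^2 - 8*h + 7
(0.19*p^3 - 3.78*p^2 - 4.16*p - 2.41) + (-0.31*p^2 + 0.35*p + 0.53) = 0.19*p^3 - 4.09*p^2 - 3.81*p - 1.88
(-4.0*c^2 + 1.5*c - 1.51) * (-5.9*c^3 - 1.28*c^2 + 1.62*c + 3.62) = 23.6*c^5 - 3.73*c^4 + 0.509*c^3 - 10.1172*c^2 + 2.9838*c - 5.4662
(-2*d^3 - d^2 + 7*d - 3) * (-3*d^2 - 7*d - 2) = 6*d^5 + 17*d^4 - 10*d^3 - 38*d^2 + 7*d + 6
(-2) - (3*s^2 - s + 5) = -3*s^2 + s - 7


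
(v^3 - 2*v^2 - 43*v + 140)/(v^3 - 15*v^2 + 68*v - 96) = (v^2 + 2*v - 35)/(v^2 - 11*v + 24)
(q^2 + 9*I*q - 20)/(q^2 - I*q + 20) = (q + 5*I)/(q - 5*I)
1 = 1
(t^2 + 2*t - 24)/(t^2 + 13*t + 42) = (t - 4)/(t + 7)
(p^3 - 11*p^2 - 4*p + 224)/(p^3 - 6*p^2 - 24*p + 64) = (p - 7)/(p - 2)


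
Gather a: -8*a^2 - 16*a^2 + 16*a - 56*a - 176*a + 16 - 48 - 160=-24*a^2 - 216*a - 192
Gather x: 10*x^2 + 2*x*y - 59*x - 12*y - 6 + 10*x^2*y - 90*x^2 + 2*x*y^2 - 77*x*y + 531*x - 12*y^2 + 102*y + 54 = x^2*(10*y - 80) + x*(2*y^2 - 75*y + 472) - 12*y^2 + 90*y + 48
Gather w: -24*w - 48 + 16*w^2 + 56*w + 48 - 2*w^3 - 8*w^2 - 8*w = -2*w^3 + 8*w^2 + 24*w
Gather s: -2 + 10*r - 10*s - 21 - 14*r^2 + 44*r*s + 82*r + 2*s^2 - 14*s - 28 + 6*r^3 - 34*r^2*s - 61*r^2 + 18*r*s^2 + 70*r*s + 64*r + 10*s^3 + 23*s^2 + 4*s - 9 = 6*r^3 - 75*r^2 + 156*r + 10*s^3 + s^2*(18*r + 25) + s*(-34*r^2 + 114*r - 20) - 60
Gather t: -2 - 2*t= -2*t - 2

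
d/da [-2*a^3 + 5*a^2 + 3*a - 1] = -6*a^2 + 10*a + 3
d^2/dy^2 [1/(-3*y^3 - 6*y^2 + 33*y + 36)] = 2*((3*y + 2)*(y^3 + 2*y^2 - 11*y - 12) - (3*y^2 + 4*y - 11)^2)/(3*(y^3 + 2*y^2 - 11*y - 12)^3)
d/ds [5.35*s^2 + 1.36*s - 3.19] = 10.7*s + 1.36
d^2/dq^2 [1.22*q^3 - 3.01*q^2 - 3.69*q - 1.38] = 7.32*q - 6.02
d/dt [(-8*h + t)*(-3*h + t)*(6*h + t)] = -42*h^2 - 10*h*t + 3*t^2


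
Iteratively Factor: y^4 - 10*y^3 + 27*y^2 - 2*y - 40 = (y - 5)*(y^3 - 5*y^2 + 2*y + 8) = (y - 5)*(y + 1)*(y^2 - 6*y + 8) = (y - 5)*(y - 4)*(y + 1)*(y - 2)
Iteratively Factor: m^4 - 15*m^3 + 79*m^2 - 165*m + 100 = (m - 5)*(m^3 - 10*m^2 + 29*m - 20) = (m - 5)*(m - 1)*(m^2 - 9*m + 20) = (m - 5)*(m - 4)*(m - 1)*(m - 5)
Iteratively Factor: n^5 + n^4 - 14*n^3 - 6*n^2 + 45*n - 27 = (n - 1)*(n^4 + 2*n^3 - 12*n^2 - 18*n + 27) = (n - 1)*(n + 3)*(n^3 - n^2 - 9*n + 9) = (n - 1)*(n + 3)^2*(n^2 - 4*n + 3) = (n - 1)^2*(n + 3)^2*(n - 3)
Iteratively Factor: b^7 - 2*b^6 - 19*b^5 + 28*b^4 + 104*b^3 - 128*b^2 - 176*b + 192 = (b - 2)*(b^6 - 19*b^4 - 10*b^3 + 84*b^2 + 40*b - 96) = (b - 2)*(b - 1)*(b^5 + b^4 - 18*b^3 - 28*b^2 + 56*b + 96) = (b - 4)*(b - 2)*(b - 1)*(b^4 + 5*b^3 + 2*b^2 - 20*b - 24) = (b - 4)*(b - 2)*(b - 1)*(b + 2)*(b^3 + 3*b^2 - 4*b - 12) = (b - 4)*(b - 2)*(b - 1)*(b + 2)^2*(b^2 + b - 6) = (b - 4)*(b - 2)^2*(b - 1)*(b + 2)^2*(b + 3)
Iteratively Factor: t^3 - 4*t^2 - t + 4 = (t - 4)*(t^2 - 1) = (t - 4)*(t + 1)*(t - 1)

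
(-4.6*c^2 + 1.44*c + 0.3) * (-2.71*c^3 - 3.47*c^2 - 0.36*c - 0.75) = 12.466*c^5 + 12.0596*c^4 - 4.1538*c^3 + 1.8906*c^2 - 1.188*c - 0.225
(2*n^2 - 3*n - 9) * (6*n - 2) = 12*n^3 - 22*n^2 - 48*n + 18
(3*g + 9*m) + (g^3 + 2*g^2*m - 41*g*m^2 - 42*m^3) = g^3 + 2*g^2*m - 41*g*m^2 + 3*g - 42*m^3 + 9*m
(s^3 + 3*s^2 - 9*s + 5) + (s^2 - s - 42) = s^3 + 4*s^2 - 10*s - 37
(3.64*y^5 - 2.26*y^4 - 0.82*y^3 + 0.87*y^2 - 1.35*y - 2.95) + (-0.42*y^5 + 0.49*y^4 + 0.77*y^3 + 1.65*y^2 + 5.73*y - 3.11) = 3.22*y^5 - 1.77*y^4 - 0.0499999999999999*y^3 + 2.52*y^2 + 4.38*y - 6.06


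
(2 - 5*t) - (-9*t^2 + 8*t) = 9*t^2 - 13*t + 2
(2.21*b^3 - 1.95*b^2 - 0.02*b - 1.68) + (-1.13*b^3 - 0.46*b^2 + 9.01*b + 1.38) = 1.08*b^3 - 2.41*b^2 + 8.99*b - 0.3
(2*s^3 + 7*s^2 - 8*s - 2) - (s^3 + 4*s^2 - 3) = s^3 + 3*s^2 - 8*s + 1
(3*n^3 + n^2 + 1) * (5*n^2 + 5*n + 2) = 15*n^5 + 20*n^4 + 11*n^3 + 7*n^2 + 5*n + 2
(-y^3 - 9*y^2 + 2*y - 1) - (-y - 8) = -y^3 - 9*y^2 + 3*y + 7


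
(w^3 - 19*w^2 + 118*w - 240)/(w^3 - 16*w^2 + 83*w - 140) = (w^2 - 14*w + 48)/(w^2 - 11*w + 28)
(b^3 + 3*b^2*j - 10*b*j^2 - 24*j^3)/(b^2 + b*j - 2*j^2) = (b^2 + b*j - 12*j^2)/(b - j)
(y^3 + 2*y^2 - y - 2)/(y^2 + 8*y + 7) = (y^2 + y - 2)/(y + 7)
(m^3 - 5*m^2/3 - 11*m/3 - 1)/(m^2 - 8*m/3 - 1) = m + 1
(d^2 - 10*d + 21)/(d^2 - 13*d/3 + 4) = 3*(d - 7)/(3*d - 4)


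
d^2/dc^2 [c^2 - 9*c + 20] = 2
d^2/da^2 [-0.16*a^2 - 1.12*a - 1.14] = -0.320000000000000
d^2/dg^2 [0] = 0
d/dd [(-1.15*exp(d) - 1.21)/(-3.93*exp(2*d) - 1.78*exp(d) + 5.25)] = (-(1.15*exp(d) + 1.21)*(7.86*exp(d) + 1.78) + 4.5195*exp(2*d) + 2.047*exp(d) - 6.0375)*exp(d)/(3.93*exp(2*d) + 1.78*exp(d) - 5.25)^2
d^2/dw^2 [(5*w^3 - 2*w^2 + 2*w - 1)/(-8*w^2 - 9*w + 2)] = 2*(-757*w^3 + 558*w^2 + 60*w + 69)/(512*w^6 + 1728*w^5 + 1560*w^4 - 135*w^3 - 390*w^2 + 108*w - 8)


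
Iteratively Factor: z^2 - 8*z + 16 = (z - 4)*(z - 4)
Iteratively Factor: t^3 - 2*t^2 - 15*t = (t)*(t^2 - 2*t - 15) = t*(t + 3)*(t - 5)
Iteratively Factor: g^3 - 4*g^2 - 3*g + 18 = (g - 3)*(g^2 - g - 6) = (g - 3)^2*(g + 2)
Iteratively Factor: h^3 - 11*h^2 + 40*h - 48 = (h - 4)*(h^2 - 7*h + 12) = (h - 4)^2*(h - 3)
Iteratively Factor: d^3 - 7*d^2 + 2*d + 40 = (d + 2)*(d^2 - 9*d + 20) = (d - 5)*(d + 2)*(d - 4)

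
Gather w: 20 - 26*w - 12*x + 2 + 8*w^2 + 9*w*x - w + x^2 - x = 8*w^2 + w*(9*x - 27) + x^2 - 13*x + 22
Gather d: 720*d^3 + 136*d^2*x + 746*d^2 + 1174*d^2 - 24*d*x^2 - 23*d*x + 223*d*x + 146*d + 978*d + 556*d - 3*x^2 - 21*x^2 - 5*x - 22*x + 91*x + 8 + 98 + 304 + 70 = 720*d^3 + d^2*(136*x + 1920) + d*(-24*x^2 + 200*x + 1680) - 24*x^2 + 64*x + 480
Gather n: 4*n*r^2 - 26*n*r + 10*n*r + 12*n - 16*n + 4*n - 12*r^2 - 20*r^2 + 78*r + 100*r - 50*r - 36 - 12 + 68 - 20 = n*(4*r^2 - 16*r) - 32*r^2 + 128*r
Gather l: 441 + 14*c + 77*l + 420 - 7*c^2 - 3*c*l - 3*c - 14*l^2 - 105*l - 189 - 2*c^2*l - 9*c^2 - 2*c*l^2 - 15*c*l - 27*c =-16*c^2 - 16*c + l^2*(-2*c - 14) + l*(-2*c^2 - 18*c - 28) + 672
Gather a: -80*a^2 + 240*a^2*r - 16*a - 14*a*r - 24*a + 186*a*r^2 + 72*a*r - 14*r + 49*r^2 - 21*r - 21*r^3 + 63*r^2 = a^2*(240*r - 80) + a*(186*r^2 + 58*r - 40) - 21*r^3 + 112*r^2 - 35*r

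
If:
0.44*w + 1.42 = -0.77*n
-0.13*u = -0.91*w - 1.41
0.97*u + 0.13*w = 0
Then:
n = -0.98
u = 0.20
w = -1.52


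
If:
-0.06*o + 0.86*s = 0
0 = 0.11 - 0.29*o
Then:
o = 0.38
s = 0.03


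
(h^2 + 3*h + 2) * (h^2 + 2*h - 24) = h^4 + 5*h^3 - 16*h^2 - 68*h - 48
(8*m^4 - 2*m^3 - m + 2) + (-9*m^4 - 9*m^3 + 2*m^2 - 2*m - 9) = -m^4 - 11*m^3 + 2*m^2 - 3*m - 7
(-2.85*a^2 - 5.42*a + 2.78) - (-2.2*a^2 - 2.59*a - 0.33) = -0.65*a^2 - 2.83*a + 3.11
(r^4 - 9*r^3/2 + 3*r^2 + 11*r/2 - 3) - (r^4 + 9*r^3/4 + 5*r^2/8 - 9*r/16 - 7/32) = -27*r^3/4 + 19*r^2/8 + 97*r/16 - 89/32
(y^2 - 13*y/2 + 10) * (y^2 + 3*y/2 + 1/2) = y^4 - 5*y^3 + 3*y^2/4 + 47*y/4 + 5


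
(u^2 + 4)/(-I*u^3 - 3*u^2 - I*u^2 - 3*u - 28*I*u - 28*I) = I*(u^2 + 4)/(u^3 + u^2*(1 - 3*I) + u*(28 - 3*I) + 28)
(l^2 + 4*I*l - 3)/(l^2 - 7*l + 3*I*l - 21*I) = (l + I)/(l - 7)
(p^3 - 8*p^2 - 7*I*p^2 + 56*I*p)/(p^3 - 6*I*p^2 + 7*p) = (p - 8)/(p + I)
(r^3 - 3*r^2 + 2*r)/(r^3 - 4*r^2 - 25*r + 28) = r*(r - 2)/(r^2 - 3*r - 28)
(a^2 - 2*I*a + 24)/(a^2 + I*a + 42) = (a + 4*I)/(a + 7*I)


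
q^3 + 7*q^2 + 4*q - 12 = (q - 1)*(q + 2)*(q + 6)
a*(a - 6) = a^2 - 6*a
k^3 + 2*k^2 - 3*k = k*(k - 1)*(k + 3)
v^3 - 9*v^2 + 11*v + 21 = (v - 7)*(v - 3)*(v + 1)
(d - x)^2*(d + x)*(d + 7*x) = d^4 + 6*d^3*x - 8*d^2*x^2 - 6*d*x^3 + 7*x^4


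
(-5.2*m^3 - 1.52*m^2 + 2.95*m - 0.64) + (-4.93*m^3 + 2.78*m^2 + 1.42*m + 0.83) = -10.13*m^3 + 1.26*m^2 + 4.37*m + 0.19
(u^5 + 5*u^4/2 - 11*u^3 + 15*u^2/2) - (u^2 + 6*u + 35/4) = u^5 + 5*u^4/2 - 11*u^3 + 13*u^2/2 - 6*u - 35/4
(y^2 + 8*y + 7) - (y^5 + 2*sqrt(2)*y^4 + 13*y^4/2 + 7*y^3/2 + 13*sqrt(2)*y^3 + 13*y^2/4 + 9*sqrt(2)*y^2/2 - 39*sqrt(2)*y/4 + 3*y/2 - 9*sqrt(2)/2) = -y^5 - 13*y^4/2 - 2*sqrt(2)*y^4 - 13*sqrt(2)*y^3 - 7*y^3/2 - 9*sqrt(2)*y^2/2 - 9*y^2/4 + 13*y/2 + 39*sqrt(2)*y/4 + 9*sqrt(2)/2 + 7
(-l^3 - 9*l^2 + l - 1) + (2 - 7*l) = -l^3 - 9*l^2 - 6*l + 1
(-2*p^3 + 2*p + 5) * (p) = -2*p^4 + 2*p^2 + 5*p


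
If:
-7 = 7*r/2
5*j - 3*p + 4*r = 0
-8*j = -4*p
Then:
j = -8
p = -16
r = -2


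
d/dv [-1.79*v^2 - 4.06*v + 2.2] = -3.58*v - 4.06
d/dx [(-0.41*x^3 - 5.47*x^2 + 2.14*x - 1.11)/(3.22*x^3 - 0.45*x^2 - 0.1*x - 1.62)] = (-4.44089209850063e-16*x^5 + 17.7979*x^4 - 13.6996*x^3 + 14.2252*x^2 + 16.7238*x - 3.5778)/(10.3684*x^6 - 2.898*x^5 - 0.4415*x^4 - 10.3428*x^3 + 1.468*x^2 + 0.324*x + 2.6244)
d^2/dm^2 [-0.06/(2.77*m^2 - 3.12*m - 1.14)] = (-0.920748*m^2 + 1.037088*m + 0.06*(5.54*m - 3.12)*(11.08*m - 6.24) + 0.378936)/(-2.77*m^2 + 3.12*m + 1.14)^3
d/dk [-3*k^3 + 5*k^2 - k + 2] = -9*k^2 + 10*k - 1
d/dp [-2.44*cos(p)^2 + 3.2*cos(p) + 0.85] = (4.88*cos(p) - 3.2)*sin(p)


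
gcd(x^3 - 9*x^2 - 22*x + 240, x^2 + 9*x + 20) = x + 5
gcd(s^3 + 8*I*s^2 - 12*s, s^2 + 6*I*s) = s^2 + 6*I*s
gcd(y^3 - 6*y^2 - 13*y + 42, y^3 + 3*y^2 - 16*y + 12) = y - 2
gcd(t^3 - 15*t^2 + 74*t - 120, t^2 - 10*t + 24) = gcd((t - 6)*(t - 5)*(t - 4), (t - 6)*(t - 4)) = t^2 - 10*t + 24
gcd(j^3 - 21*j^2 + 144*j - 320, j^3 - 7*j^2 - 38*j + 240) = j^2 - 13*j + 40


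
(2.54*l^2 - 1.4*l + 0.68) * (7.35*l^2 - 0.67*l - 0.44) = 18.669*l^4 - 11.9918*l^3 + 4.8184*l^2 + 0.1604*l - 0.2992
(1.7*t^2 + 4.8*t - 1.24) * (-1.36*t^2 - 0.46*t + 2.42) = -2.312*t^4 - 7.31*t^3 + 3.5924*t^2 + 12.1864*t - 3.0008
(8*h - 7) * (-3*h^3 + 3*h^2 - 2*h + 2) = -24*h^4 + 45*h^3 - 37*h^2 + 30*h - 14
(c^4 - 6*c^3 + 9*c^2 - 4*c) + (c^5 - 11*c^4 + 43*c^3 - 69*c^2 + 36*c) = c^5 - 10*c^4 + 37*c^3 - 60*c^2 + 32*c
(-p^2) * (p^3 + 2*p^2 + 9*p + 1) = -p^5 - 2*p^4 - 9*p^3 - p^2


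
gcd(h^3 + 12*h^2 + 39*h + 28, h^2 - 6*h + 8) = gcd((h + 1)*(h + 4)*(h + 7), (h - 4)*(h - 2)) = 1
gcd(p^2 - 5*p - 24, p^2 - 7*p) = 1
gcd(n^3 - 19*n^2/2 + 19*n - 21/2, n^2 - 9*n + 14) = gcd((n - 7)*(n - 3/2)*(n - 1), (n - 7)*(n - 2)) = n - 7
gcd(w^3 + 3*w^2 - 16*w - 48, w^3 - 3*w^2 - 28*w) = w + 4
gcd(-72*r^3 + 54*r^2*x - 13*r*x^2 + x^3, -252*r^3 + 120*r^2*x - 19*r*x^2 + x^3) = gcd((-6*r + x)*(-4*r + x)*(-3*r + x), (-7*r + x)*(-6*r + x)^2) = -6*r + x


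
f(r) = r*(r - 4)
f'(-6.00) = -16.00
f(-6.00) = 60.00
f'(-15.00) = -34.00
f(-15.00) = 285.00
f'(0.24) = -3.52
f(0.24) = -0.90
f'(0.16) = -3.68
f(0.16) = -0.61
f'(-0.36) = -4.72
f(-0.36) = 1.57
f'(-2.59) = -9.18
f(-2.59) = 17.07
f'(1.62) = -0.76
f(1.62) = -3.86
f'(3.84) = 3.68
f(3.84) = -0.61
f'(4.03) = 4.06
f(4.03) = 0.12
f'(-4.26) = -12.52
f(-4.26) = 35.19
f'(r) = 2*r - 4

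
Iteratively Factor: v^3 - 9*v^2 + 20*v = (v)*(v^2 - 9*v + 20) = v*(v - 4)*(v - 5)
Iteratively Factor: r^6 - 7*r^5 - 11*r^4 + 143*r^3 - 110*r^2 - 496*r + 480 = (r + 4)*(r^5 - 11*r^4 + 33*r^3 + 11*r^2 - 154*r + 120) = (r - 4)*(r + 4)*(r^4 - 7*r^3 + 5*r^2 + 31*r - 30) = (r - 5)*(r - 4)*(r + 4)*(r^3 - 2*r^2 - 5*r + 6) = (r - 5)*(r - 4)*(r - 3)*(r + 4)*(r^2 + r - 2) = (r - 5)*(r - 4)*(r - 3)*(r + 2)*(r + 4)*(r - 1)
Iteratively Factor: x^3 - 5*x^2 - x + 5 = (x + 1)*(x^2 - 6*x + 5) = (x - 1)*(x + 1)*(x - 5)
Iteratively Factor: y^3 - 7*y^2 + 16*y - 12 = (y - 2)*(y^2 - 5*y + 6) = (y - 3)*(y - 2)*(y - 2)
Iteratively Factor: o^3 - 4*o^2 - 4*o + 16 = (o - 4)*(o^2 - 4) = (o - 4)*(o + 2)*(o - 2)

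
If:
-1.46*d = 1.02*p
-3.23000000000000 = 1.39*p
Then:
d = 1.62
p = -2.32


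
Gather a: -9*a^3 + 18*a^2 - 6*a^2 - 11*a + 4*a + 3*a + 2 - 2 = -9*a^3 + 12*a^2 - 4*a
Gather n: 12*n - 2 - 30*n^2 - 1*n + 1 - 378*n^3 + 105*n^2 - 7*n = -378*n^3 + 75*n^2 + 4*n - 1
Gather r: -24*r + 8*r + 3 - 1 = 2 - 16*r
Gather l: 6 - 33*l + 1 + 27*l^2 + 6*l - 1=27*l^2 - 27*l + 6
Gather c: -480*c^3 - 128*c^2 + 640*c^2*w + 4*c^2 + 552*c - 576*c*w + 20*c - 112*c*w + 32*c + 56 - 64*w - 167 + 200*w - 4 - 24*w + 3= -480*c^3 + c^2*(640*w - 124) + c*(604 - 688*w) + 112*w - 112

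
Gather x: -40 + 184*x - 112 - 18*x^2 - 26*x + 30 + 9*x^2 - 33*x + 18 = -9*x^2 + 125*x - 104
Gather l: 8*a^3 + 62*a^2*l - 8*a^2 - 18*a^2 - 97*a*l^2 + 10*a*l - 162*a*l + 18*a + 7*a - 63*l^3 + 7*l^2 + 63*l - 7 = 8*a^3 - 26*a^2 + 25*a - 63*l^3 + l^2*(7 - 97*a) + l*(62*a^2 - 152*a + 63) - 7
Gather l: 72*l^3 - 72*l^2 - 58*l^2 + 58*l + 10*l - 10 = 72*l^3 - 130*l^2 + 68*l - 10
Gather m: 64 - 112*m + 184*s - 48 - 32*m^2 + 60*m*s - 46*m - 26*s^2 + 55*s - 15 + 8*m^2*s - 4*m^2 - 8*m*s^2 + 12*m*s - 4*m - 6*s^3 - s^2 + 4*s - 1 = m^2*(8*s - 36) + m*(-8*s^2 + 72*s - 162) - 6*s^3 - 27*s^2 + 243*s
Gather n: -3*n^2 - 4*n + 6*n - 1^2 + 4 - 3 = -3*n^2 + 2*n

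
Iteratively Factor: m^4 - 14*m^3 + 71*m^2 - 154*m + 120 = (m - 3)*(m^3 - 11*m^2 + 38*m - 40) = (m - 3)*(m - 2)*(m^2 - 9*m + 20) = (m - 5)*(m - 3)*(m - 2)*(m - 4)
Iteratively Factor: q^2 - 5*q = (q - 5)*(q)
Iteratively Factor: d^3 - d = (d + 1)*(d^2 - d) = (d - 1)*(d + 1)*(d)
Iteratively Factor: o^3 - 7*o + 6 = (o - 2)*(o^2 + 2*o - 3) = (o - 2)*(o + 3)*(o - 1)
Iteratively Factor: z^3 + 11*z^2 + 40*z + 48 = (z + 4)*(z^2 + 7*z + 12) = (z + 4)^2*(z + 3)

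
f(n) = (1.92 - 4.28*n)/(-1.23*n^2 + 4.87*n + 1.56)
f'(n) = (1.92 - 4.28*n)*(2.46*n - 4.87)/(-1.23*n^2 + 4.87*n + 1.56)^2 - 4.28/(-1.23*n^2 + 4.87*n + 1.56) = (-5.2644*n^2 + 4.7232*n - 16.0272)/(1.5129*n^4 - 11.9802*n^3 + 19.8793*n^2 + 15.1944*n + 2.4336)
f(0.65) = -0.20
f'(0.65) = -0.86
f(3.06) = -2.26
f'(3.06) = -2.08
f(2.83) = -1.86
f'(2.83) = -1.49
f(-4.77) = -0.45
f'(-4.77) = -0.06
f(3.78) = -5.96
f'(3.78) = -12.81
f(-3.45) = -0.56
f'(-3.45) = -0.11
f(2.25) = -1.23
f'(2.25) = -0.81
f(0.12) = 0.66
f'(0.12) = -3.44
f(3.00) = -2.14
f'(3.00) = -1.89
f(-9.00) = -0.28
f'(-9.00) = -0.02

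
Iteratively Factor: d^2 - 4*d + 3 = (d - 3)*(d - 1)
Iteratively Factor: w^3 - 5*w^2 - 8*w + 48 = (w - 4)*(w^2 - w - 12) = (w - 4)^2*(w + 3)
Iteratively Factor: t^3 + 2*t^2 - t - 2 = (t + 1)*(t^2 + t - 2) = (t + 1)*(t + 2)*(t - 1)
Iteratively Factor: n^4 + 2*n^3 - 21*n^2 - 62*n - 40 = (n + 4)*(n^3 - 2*n^2 - 13*n - 10) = (n + 2)*(n + 4)*(n^2 - 4*n - 5) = (n + 1)*(n + 2)*(n + 4)*(n - 5)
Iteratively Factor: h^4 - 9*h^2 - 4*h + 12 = (h - 1)*(h^3 + h^2 - 8*h - 12) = (h - 1)*(h + 2)*(h^2 - h - 6) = (h - 3)*(h - 1)*(h + 2)*(h + 2)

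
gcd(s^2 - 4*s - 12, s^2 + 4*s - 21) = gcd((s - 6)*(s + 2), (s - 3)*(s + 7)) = 1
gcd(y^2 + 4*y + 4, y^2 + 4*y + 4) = y^2 + 4*y + 4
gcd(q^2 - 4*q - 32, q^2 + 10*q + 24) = q + 4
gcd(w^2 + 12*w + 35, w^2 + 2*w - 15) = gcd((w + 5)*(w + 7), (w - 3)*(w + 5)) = w + 5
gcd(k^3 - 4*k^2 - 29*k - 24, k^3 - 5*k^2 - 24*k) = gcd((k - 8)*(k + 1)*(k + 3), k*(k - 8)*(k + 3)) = k^2 - 5*k - 24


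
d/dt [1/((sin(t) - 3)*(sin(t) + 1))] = 2*(1 - sin(t))*cos(t)/((sin(t) - 3)^2*(sin(t) + 1)^2)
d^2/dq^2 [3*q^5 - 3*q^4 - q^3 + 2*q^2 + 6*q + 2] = 60*q^3 - 36*q^2 - 6*q + 4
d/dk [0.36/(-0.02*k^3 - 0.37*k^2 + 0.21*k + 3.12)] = (0.0216*k^2 + 0.2664*k - 0.0756)/(0.02*k^3 + 0.37*k^2 - 0.21*k - 3.12)^2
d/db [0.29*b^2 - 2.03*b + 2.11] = 0.58*b - 2.03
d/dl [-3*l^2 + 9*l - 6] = 9 - 6*l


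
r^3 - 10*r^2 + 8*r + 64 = (r - 8)*(r - 4)*(r + 2)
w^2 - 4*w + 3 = (w - 3)*(w - 1)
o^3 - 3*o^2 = o^2*(o - 3)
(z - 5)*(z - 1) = z^2 - 6*z + 5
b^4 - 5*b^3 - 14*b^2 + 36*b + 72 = (b - 6)*(b - 3)*(b + 2)^2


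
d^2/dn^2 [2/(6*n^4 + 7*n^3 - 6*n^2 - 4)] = 12*(3*n^2*(8*n^2 + 7*n - 4)^2 + (-12*n^2 - 7*n + 2)*(6*n^4 + 7*n^3 - 6*n^2 - 4))/(6*n^4 + 7*n^3 - 6*n^2 - 4)^3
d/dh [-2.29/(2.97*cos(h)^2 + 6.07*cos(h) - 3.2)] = -(13.6026*cos(h) + 13.9003)*sin(h)/(2.97*cos(h)^2 + 6.07*cos(h) - 3.2)^2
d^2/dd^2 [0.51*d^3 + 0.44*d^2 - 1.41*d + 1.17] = 3.06*d + 0.88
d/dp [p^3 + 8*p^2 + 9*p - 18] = 3*p^2 + 16*p + 9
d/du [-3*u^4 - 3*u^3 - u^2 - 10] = u*(-12*u^2 - 9*u - 2)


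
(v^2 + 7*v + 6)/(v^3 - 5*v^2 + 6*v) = (v^2 + 7*v + 6)/(v*(v^2 - 5*v + 6))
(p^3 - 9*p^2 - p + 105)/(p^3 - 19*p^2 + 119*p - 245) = (p + 3)/(p - 7)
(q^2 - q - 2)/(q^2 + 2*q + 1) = (q - 2)/(q + 1)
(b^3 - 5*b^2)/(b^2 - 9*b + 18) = b^2*(b - 5)/(b^2 - 9*b + 18)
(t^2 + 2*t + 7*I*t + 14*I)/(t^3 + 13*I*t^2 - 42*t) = (t + 2)/(t*(t + 6*I))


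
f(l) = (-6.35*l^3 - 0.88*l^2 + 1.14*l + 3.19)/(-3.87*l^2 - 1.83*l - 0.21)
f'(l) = (7.74*l + 1.83)*(-6.35*l^3 - 0.88*l^2 + 1.14*l + 3.19)/(-3.87*l^2 - 1.83*l - 0.21)^2 + (-19.05*l^2 - 1.76*l + 1.14)/(-3.87*l^2 - 1.83*l - 0.21) = (24.5745*l^4 + 23.241*l^3 + 10.0227*l^2 + 25.0602*l + 5.5983)/(14.9769*l^4 + 14.1642*l^3 + 4.9743*l^2 + 0.7686*l + 0.0441)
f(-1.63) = -3.53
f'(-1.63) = 1.14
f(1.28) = 1.14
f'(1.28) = 2.13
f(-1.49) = -3.38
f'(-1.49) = 0.94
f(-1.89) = -3.85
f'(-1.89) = 1.35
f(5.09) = 7.75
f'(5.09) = 1.66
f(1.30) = 1.18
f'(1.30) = 2.12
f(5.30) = 8.10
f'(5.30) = 1.65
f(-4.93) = -8.65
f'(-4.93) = 1.63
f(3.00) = 4.26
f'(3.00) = 1.70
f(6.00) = 9.26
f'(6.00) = 1.65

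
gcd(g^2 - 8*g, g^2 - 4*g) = g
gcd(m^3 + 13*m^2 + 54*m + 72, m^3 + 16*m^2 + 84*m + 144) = m^2 + 10*m + 24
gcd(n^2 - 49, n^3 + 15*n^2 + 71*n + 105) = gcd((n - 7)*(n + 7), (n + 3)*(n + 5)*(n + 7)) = n + 7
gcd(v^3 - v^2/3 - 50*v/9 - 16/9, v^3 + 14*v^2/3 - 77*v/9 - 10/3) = v + 1/3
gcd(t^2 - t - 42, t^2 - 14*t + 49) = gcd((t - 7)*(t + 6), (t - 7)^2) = t - 7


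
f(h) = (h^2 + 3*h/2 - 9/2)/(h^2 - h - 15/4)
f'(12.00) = -0.02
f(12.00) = 1.23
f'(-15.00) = -0.01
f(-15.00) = 0.84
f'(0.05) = -0.70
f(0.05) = 1.16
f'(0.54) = -0.63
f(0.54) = 0.85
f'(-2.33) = -1.69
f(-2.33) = -0.64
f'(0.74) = -0.67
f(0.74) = 0.72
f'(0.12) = -0.67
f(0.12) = 1.12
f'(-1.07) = -6.19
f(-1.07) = 3.23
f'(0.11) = -0.67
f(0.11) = 1.12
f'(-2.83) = -0.68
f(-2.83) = -0.10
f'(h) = (1 - 2*h)*(h^2 + 3*h/2 - 9/2)/(h^2 - h - 15/4)^2 + (2*h + 3/2)/(h^2 - h - 15/4) = 2*(-20*h^2 + 12*h - 81)/(16*h^4 - 32*h^3 - 104*h^2 + 120*h + 225)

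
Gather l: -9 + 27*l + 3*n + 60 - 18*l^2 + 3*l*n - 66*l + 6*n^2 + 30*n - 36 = -18*l^2 + l*(3*n - 39) + 6*n^2 + 33*n + 15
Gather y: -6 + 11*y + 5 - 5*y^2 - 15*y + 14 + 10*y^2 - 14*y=5*y^2 - 18*y + 13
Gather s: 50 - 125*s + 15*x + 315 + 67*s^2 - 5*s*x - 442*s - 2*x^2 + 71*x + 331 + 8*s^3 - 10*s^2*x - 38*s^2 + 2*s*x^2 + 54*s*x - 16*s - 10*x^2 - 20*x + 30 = 8*s^3 + s^2*(29 - 10*x) + s*(2*x^2 + 49*x - 583) - 12*x^2 + 66*x + 726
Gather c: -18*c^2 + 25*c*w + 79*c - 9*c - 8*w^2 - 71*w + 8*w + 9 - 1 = -18*c^2 + c*(25*w + 70) - 8*w^2 - 63*w + 8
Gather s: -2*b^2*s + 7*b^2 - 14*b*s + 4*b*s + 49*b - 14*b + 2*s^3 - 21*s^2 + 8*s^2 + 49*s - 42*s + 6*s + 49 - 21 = 7*b^2 + 35*b + 2*s^3 - 13*s^2 + s*(-2*b^2 - 10*b + 13) + 28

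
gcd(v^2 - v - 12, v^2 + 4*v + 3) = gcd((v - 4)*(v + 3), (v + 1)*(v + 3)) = v + 3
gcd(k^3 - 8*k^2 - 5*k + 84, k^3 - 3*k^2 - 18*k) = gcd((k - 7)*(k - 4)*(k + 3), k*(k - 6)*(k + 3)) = k + 3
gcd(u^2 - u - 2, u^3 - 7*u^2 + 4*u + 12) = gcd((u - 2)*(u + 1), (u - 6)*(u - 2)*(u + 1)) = u^2 - u - 2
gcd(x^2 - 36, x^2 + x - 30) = x + 6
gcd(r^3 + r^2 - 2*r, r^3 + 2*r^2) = r^2 + 2*r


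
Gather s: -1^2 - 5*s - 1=-5*s - 2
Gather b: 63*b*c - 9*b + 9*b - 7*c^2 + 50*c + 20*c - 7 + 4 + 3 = 63*b*c - 7*c^2 + 70*c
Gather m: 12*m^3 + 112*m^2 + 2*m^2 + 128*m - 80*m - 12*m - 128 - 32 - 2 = 12*m^3 + 114*m^2 + 36*m - 162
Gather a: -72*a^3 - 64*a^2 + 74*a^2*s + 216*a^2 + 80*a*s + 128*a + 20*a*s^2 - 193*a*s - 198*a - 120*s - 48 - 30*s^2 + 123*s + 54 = -72*a^3 + a^2*(74*s + 152) + a*(20*s^2 - 113*s - 70) - 30*s^2 + 3*s + 6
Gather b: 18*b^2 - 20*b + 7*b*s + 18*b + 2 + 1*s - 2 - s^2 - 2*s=18*b^2 + b*(7*s - 2) - s^2 - s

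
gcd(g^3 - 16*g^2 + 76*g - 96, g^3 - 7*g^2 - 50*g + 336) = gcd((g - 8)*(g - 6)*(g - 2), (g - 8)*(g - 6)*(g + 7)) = g^2 - 14*g + 48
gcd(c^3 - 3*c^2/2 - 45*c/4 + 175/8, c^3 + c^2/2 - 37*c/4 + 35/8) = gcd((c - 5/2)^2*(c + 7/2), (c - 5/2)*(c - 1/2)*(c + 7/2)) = c^2 + c - 35/4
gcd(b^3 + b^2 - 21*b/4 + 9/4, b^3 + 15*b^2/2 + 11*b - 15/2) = b^2 + 5*b/2 - 3/2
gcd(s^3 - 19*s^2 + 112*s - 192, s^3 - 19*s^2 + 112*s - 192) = s^3 - 19*s^2 + 112*s - 192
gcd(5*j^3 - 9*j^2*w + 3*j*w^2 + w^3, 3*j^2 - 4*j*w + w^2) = -j + w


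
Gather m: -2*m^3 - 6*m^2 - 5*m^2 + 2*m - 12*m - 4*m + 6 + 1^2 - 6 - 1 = -2*m^3 - 11*m^2 - 14*m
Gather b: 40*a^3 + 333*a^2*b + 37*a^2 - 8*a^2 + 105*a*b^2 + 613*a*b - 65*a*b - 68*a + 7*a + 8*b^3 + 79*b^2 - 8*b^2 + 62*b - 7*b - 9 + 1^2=40*a^3 + 29*a^2 - 61*a + 8*b^3 + b^2*(105*a + 71) + b*(333*a^2 + 548*a + 55) - 8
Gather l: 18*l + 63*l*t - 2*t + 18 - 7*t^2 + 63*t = l*(63*t + 18) - 7*t^2 + 61*t + 18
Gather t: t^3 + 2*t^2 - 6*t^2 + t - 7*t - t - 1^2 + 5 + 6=t^3 - 4*t^2 - 7*t + 10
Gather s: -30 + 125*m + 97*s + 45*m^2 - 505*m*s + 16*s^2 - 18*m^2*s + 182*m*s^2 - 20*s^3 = 45*m^2 + 125*m - 20*s^3 + s^2*(182*m + 16) + s*(-18*m^2 - 505*m + 97) - 30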